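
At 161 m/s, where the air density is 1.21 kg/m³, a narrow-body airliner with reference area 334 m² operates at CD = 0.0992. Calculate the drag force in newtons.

Dynamic pressure q = ½ρv² = ½ × 1.21 × 161² = 15680 Pa.
D = q·S·CD = 15680 × 334 × 0.0992 = 5.2×10^5 N ≈ 520 kN

D = 5.2×10^5 N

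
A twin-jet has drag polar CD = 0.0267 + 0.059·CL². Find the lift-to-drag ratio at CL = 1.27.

CD = 0.0267 + 0.059 × 1.27² = 0.1219
L/D = CL/CD = 1.27 / 0.1219 = 10.4

L/D = 10.4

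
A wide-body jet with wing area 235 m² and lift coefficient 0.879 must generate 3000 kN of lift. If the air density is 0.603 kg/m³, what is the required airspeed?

L = ½ρv²S·CL ⇒ v = √(2L/(ρ·S·CL))
v = √(2 × 3×10^6 / (0.603 × 235 × 0.879)) = √48170 = 219 m/s

v = 219 m/s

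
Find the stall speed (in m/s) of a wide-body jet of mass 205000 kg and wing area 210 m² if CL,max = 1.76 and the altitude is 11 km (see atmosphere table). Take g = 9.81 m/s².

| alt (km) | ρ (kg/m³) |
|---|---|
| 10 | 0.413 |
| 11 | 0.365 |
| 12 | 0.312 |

At 11 km, from the table: ρ = 0.365 kg/m³.
Stall occurs when L = W at CL,max. W = mg = 205000 × 9.81 = 2.011×10^6 N.
V_stall = √(2W/(ρ·S·CL,max)) = √(2 × 2.011×10^6 / (0.365 × 210 × 1.76))
V_stall = √29810 = 173 m/s

V_stall = 173 m/s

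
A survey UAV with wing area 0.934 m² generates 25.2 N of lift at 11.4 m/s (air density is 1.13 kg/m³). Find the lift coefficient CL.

CL = 0.367

From L = ½ρv²S·CL, rearranging gives CL = 2L/(ρv²S).
CL = 2 × 25.2 / (1.13 × 11.4² × 0.934) = 0.367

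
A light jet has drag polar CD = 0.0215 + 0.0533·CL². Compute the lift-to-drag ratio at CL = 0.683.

CD = 0.0215 + 0.0533 × 0.683² = 0.04636
L/D = CL/CD = 0.683 / 0.04636 = 14.7

L/D = 14.7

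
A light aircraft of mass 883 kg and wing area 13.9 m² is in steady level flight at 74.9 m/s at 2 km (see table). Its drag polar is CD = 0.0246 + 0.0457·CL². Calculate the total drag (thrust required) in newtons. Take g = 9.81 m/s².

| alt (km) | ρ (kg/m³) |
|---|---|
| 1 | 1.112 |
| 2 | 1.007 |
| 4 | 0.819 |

At 2 km, from the table: ρ = 1.007 kg/m³.
Level flight ⇒ L = W = m·g = 883 × 9.81 = 8662.2 N.
q = ½ρv² = ½ × 1.007 × 74.9² = 2825 Pa.
CL = W/(q·S) = 8662.2 / (2825 × 13.9) = 0.2206.
CD = 0.0246 + 0.0457 × 0.2206² = 0.02682.
D = q·S·CD = 2825 × 13.9 × 0.02682 = 1053 N

D = 1050 N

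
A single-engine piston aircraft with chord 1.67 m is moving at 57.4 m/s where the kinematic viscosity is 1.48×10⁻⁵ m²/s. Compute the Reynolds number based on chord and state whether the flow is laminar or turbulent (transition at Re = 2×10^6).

Re = 6.48×10^6 (turbulent)

Re = v·c/ν = 57.4 × 1.67 / (1.48×10⁻⁵) = 6.48×10^6
Since 6.48×10^6 > 2×10^6, the flow is turbulent.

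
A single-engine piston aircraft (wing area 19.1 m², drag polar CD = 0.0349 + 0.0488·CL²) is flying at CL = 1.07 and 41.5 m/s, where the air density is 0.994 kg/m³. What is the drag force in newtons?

CD = 0.0349 + 0.0488 × 1.07² = 0.09077
D = ½ρv²S·CD = ½ × 0.994 × 41.5² × 19.1 × 0.09077 = 1480 N

D = 1480 N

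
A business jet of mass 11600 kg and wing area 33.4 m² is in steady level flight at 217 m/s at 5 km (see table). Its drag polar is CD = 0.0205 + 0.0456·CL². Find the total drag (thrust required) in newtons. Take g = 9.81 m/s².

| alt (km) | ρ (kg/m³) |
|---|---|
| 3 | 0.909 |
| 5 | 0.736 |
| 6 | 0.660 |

At 5 km, from the table: ρ = 0.736 kg/m³.
Weight W = mg = 11600 × 9.81 = 1.138×10^5 N; in level flight L = W.
q = ½ρv² = ½ × 0.736 × 217² = 17330 Pa.
CL = W/(q·S) = 1.138×10^5 / (17330 × 33.4) = 0.1966.
CD = 0.0205 + 0.0456 × 0.1966² = 0.02226.
D = q·S·CD = 17330 × 33.4 × 0.02226 = 12890 N

D = 12900 N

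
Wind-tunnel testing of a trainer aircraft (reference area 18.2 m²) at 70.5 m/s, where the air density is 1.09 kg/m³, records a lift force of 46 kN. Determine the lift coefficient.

CL = 0.933

From L = ½ρv²S·CL, rearranging gives CL = 2L/(ρv²S).
CL = 2 × 46000 / (1.09 × 70.5² × 18.2) = 0.933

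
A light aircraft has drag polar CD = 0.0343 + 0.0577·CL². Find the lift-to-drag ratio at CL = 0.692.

CD = 0.0343 + 0.0577 × 0.692² = 0.06193
L/D = CL/CD = 0.692 / 0.06193 = 11.2

L/D = 11.2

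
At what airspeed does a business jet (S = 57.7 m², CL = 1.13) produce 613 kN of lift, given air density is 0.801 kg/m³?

L = ½ρv²S·CL ⇒ v = √(2L/(ρ·S·CL))
v = √(2 × 6.13×10^5 / (0.801 × 57.7 × 1.13)) = √23470 = 153 m/s

v = 153 m/s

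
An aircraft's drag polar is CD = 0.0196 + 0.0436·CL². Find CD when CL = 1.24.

CD = 0.0196 + 0.0436 × 1.24² = 0.0196 + 0.06704 = 0.0866

CD = 0.0866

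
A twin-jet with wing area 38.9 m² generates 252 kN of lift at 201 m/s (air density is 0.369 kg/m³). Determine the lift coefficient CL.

From L = ½ρv²S·CL, rearranging gives CL = 2L/(ρv²S).
CL = 2 × 2.52×10^5 / (0.369 × 201² × 38.9) = 0.869

CL = 0.869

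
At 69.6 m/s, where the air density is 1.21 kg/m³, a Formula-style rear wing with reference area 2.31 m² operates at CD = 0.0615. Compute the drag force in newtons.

D = 416 N

Dynamic pressure q = ½ρv² = ½ × 1.21 × 69.6² = 2931 Pa.
D = q·S·CD = 2931 × 2.31 × 0.0615 = 416 N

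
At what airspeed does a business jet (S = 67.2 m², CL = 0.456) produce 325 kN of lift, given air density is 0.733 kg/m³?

L = ½ρv²S·CL ⇒ v = √(2L/(ρ·S·CL))
v = √(2 × 3.25×10^5 / (0.733 × 67.2 × 0.456)) = √28940 = 170 m/s

v = 170 m/s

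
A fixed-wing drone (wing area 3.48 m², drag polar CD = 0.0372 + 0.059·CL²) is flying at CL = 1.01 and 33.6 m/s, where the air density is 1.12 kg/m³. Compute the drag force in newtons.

D = 214 N

CD = 0.0372 + 0.059 × 1.01² = 0.09739
D = ½ρv²S·CD = ½ × 1.12 × 33.6² × 3.48 × 0.09739 = 214 N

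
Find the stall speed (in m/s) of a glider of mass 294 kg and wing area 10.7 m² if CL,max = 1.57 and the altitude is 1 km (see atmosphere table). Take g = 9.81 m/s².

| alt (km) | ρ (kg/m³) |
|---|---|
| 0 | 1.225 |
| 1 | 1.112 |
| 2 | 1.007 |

V_stall = 17.6 m/s

At 1 km, from the table: ρ = 1.112 kg/m³.
Weight W = mg = 294 × 9.81 = 2884 N.
From L = ½ρV²S·CL,max = W: V_stall = √(2W/(ρSCL,max)) = √(2·2884/(1.112·10.7·1.57))
V_stall = √308.8 = 17.6 m/s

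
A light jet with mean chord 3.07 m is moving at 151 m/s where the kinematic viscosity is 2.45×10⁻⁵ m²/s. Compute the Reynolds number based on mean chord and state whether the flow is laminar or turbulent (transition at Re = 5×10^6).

Re = v·c/ν = 151 × 3.07 / (2.45×10⁻⁵) = 1.89×10^7
Since 1.89×10^7 > 5×10^6, the flow is turbulent.

Re = 1.89×10^7 (turbulent)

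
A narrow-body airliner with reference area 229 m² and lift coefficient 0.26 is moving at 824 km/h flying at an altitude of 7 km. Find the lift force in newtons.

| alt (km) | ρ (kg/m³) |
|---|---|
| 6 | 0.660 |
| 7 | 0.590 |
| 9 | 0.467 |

At 7 km, from the table: ρ = 0.590 kg/m³.
Convert speed: v = 824 km/h ÷ 3.6 = 228.9 m/s.
Dynamic pressure q = ½ρv² = ½ × 0.59 × 228.9² = 15460 Pa.
L = q·S·CL = 15460 × 229 × 0.26 = 9.2×10^5 N ≈ 920 kN

L = 9.2×10^5 N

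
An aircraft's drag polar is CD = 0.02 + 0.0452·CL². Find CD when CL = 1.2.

CD = 0.02 + 0.0452 × 1.2² = 0.02 + 0.06509 = 0.0851

CD = 0.0851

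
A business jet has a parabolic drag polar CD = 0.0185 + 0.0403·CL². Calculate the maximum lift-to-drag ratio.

For CD = CD0 + K·CL², (L/D)max occurs at CL* = √(CD0/K) and equals 1/(2√(K·CD0)).
(L/D)max = 1/(2√(0.0403 × 0.0185)) = 1/(2 × 0.0273) = 18.3

(L/D)max = 18.3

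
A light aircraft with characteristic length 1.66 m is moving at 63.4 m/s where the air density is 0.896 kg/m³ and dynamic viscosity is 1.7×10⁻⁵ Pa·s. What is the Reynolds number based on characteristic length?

Re = ρ·v·c/μ = 0.896 × 63.4 × 1.66 / (1.7×10⁻⁵) = 5.55×10^6

Re = 5.55×10^6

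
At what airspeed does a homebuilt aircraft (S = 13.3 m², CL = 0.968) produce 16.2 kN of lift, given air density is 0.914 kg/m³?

L = ½ρv²S·CL ⇒ v = √(2L/(ρ·S·CL))
v = √(2 × 16200 / (0.914 × 13.3 × 0.968)) = √2753 = 52.5 m/s

v = 52.5 m/s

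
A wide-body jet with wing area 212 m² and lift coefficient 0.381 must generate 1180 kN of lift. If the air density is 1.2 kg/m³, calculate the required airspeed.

v = 156 m/s

L = ½ρv²S·CL ⇒ v = √(2L/(ρ·S·CL))
v = √(2 × 1.18×10^6 / (1.2 × 212 × 0.381)) = √24350 = 156 m/s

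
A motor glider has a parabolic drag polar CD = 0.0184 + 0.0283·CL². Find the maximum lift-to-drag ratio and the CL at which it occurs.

For CD = CD0 + K·CL², (L/D)max occurs at CL* = √(CD0/K) and equals 1/(2√(K·CD0)).
(L/D)max = 1/(2√(0.0283 × 0.0184)) = 1/(2 × 0.02282) = 21.9
CL* = √(0.0184/0.0283) = 0.806

(L/D)max = 21.9, at CL = 0.806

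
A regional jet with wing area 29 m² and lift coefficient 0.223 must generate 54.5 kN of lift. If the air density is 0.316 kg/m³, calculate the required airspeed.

v = 231 m/s

L = ½ρv²S·CL ⇒ v = √(2L/(ρ·S·CL))
v = √(2 × 54500 / (0.316 × 29 × 0.223)) = √53340 = 231 m/s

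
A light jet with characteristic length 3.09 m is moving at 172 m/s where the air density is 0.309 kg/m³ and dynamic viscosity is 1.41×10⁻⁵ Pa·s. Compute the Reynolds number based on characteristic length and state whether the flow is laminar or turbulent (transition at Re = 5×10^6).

Re = ρ·v·c/μ = 0.309 × 172 × 3.09 / (1.41×10⁻⁵) = 1.16×10^7
Since 1.16×10^7 > 5×10^6, the flow is turbulent.

Re = 1.16×10^7 (turbulent)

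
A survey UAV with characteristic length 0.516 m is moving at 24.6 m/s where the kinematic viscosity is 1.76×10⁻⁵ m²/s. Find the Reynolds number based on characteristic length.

Re = 7.21×10^5

Re = v·c/ν = 24.6 × 0.516 / (1.76×10⁻⁵) = 7.21×10^5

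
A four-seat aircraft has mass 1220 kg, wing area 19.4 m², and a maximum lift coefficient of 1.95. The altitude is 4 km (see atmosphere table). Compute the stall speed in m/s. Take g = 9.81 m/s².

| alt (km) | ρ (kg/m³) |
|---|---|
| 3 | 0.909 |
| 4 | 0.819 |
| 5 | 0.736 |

V_stall = 27.8 m/s

At 4 km, from the table: ρ = 0.819 kg/m³.
Stall occurs when L = W at CL,max. W = mg = 1220 × 9.81 = 11970 N.
V_stall = √(2W/(ρ·S·CL,max)) = √(2 × 11970 / (0.819 × 19.4 × 1.95))
V_stall = √772.6 = 27.8 m/s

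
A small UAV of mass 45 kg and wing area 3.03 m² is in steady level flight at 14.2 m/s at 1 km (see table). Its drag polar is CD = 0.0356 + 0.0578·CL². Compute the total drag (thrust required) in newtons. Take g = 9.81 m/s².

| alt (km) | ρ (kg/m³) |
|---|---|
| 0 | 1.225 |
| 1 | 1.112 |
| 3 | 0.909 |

At 1 km, from the table: ρ = 1.112 kg/m³.
In steady level flight, lift balances weight: W = mg = 45 × 9.81 = 441.45 N.
q = ½ρv² = ½ × 1.112 × 14.2² = 112.1 Pa.
Required CL = L/(qS) = 441.45/(112.1·3.03) = 1.3.
CD = 0.0356 + 0.0578 × 1.3² = 0.1332.
D = q·S·CD = 112.1 × 3.03 × 0.1332 = 45.25 N

D = 45.3 N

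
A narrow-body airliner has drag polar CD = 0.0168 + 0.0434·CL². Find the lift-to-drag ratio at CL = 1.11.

CD = 0.0168 + 0.0434 × 1.11² = 0.07027
L/D = CL/CD = 1.11 / 0.07027 = 15.8

L/D = 15.8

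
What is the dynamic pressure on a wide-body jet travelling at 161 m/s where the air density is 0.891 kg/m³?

q = ½ρv² = ½ × 0.891 × 161² = 11500 Pa

q = 11500 Pa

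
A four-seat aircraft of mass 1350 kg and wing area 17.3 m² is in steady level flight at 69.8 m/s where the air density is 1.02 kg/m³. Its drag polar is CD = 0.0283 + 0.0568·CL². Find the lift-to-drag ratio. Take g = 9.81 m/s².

L/D = 9.14

In steady level flight, lift balances weight: W = mg = 1350 × 9.81 = 13244 N.
q = ½ρv² = ½ × 1.02 × 69.8² = 2485 Pa.
Required CL = L/(qS) = 13244/(2485·17.3) = 0.3081.
CD = 0.0283 + 0.0568 × 0.3081² = 0.03369.
L/D = CL/CD = 0.3081 / 0.03369 = 9.14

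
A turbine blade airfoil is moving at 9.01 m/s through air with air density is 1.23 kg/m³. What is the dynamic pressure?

q = 49.9 Pa

q = ½ρv² = ½ × 1.23 × 9.01² = 49.9 Pa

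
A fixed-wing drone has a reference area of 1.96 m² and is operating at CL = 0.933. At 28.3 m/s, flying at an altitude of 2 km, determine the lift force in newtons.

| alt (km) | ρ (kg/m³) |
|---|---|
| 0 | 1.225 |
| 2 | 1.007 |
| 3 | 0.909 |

L = 737 N

At 2 km, from the table: ρ = 1.007 kg/m³.
L = ½ρv²S·CL = ½ × 1.007 × 28.3² × 1.96 × 0.933 = 737 N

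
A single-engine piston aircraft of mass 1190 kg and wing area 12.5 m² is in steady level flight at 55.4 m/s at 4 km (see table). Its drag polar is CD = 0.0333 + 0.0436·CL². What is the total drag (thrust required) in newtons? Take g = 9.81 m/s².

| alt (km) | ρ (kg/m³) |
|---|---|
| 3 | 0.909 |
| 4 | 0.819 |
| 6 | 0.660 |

At 4 km, from the table: ρ = 0.819 kg/m³.
Level flight ⇒ L = W = m·g = 1190 × 9.81 = 11674 N.
q = ½ρv² = ½ × 0.819 × 55.4² = 1257 Pa.
CL = W/(q·S) = 11674 / (1257 × 12.5) = 0.7431.
CD = 0.0333 + 0.0436 × 0.7431² = 0.05737.
D = q·S·CD = 1257 × 12.5 × 0.05737 = 901.4 N

D = 901 N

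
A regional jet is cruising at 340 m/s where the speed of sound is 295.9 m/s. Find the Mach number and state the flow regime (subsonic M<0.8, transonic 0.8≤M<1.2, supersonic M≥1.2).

M = v/a = 340 / 295.9 = 1.15
M = 1.15 → transonic.

M = 1.15 (transonic)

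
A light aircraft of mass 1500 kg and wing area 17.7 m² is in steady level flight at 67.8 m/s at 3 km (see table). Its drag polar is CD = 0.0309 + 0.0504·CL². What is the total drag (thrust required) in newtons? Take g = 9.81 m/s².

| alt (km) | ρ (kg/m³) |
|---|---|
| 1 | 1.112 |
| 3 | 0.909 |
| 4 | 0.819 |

At 3 km, from the table: ρ = 0.909 kg/m³.
Level flight ⇒ L = W = m·g = 1500 × 9.81 = 14715 N.
q = ½ρv² = ½ × 0.909 × 67.8² = 2089 Pa.
Required CL = L/(qS) = 14715/(2089·17.7) = 0.3979.
CD = 0.0309 + 0.0504 × 0.3979² = 0.03888.
D = q·S·CD = 2089 × 17.7 × 0.03888 = 1438 N

D = 1440 N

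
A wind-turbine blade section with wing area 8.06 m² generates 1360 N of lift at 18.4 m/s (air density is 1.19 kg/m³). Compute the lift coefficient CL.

From L = ½ρv²S·CL, rearranging gives CL = 2L/(ρv²S).
CL = 2 × 1360 / (1.19 × 18.4² × 8.06) = 0.838

CL = 0.838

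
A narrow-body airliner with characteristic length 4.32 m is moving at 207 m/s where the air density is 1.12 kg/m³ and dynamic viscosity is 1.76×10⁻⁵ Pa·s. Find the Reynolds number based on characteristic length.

Re = ρ·v·c/μ = 1.12 × 207 × 4.32 / (1.76×10⁻⁵) = 5.69×10^7

Re = 5.69×10^7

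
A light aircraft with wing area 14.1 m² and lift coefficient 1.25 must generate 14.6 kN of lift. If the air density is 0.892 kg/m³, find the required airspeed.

v = 43.1 m/s

L = ½ρv²S·CL ⇒ v = √(2L/(ρ·S·CL))
v = √(2 × 14600 / (0.892 × 14.1 × 1.25)) = √1857 = 43.1 m/s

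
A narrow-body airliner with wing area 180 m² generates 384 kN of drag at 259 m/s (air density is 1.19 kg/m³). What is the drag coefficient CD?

From D = ½ρv²S·CD, rearranging gives CD = 2D/(ρv²S).
CD = 2 × 3.84×10^5 / (1.19 × 259² × 180) = 0.0534

CD = 0.0534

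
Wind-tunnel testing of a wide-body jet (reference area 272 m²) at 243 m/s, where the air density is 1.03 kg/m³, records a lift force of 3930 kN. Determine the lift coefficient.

From L = ½ρv²S·CL, rearranging gives CL = 2L/(ρv²S).
CL = 2 × 3.93×10^6 / (1.03 × 243² × 272) = 0.475

CL = 0.475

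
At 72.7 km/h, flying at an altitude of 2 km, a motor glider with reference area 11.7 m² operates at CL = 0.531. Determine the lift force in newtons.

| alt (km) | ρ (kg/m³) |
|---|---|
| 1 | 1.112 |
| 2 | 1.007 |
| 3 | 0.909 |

L = 1280 N

At 2 km, from the table: ρ = 1.007 kg/m³.
Convert speed: v = 72.7 km/h ÷ 3.6 = 20.19 m/s.
L = ½ρv²S·CL = ½ × 1.007 × 20.19² × 11.7 × 0.531 = 1280 N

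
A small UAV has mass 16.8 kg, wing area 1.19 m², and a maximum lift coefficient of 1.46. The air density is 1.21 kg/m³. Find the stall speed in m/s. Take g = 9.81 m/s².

V_stall = 12.5 m/s

Weight W = mg = 16.8 × 9.81 = 164.8 N.
From L = ½ρV²S·CL,max = W: V_stall = √(2W/(ρSCL,max)) = √(2·164.8/(1.21·1.19·1.46))
V_stall = √156.8 = 12.5 m/s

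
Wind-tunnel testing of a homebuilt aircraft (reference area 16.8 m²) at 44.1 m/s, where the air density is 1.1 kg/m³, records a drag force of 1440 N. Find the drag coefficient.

From D = ½ρv²S·CD, rearranging gives CD = 2D/(ρv²S).
CD = 2 × 1440 / (1.1 × 44.1² × 16.8) = 0.0801

CD = 0.0801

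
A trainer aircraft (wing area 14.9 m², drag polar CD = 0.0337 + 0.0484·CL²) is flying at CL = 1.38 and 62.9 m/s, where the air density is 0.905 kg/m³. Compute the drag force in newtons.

CD = 0.0337 + 0.0484 × 1.38² = 0.1259
D = ½ρv²S·CD = ½ × 0.905 × 62.9² × 14.9 × 0.1259 = 3360 N

D = 3360 N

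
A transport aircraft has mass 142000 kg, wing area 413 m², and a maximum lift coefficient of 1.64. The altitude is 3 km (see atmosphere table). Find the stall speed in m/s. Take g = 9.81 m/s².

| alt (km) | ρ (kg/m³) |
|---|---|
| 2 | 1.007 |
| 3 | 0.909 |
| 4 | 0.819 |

At 3 km, from the table: ρ = 0.909 kg/m³.
At stall, lift equals weight: L = W = m·g = 142000 × 9.81 = 1.393×10^6 N.
V_stall = √(2W/(ρ·S·CL,max)) = √(2 × 1.393×10^6 / (0.909 × 413 × 1.64))
V_stall = √4525 = 67.3 m/s

V_stall = 67.3 m/s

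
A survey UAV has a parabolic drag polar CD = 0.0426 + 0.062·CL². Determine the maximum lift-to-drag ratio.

For CD = CD0 + K·CL², (L/D)max occurs at CL* = √(CD0/K) and equals 1/(2√(K·CD0)).
(L/D)max = 1/(2√(0.062 × 0.0426)) = 1/(2 × 0.05139) = 9.73

(L/D)max = 9.73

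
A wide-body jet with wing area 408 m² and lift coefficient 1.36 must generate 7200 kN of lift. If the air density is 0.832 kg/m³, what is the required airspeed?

v = 177 m/s

L = ½ρv²S·CL ⇒ v = √(2L/(ρ·S·CL))
v = √(2 × 7.2×10^6 / (0.832 × 408 × 1.36)) = √31190 = 177 m/s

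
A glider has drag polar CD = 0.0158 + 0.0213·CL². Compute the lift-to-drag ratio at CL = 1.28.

L/D = 25.2

CD = 0.0158 + 0.0213 × 1.28² = 0.0507
L/D = CL/CD = 1.28 / 0.0507 = 25.2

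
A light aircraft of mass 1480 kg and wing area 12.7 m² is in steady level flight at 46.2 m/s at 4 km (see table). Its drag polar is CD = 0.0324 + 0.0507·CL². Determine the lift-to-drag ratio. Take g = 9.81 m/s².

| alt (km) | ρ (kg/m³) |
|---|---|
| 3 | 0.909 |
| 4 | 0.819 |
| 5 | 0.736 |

At 4 km, from the table: ρ = 0.819 kg/m³.
Level flight ⇒ L = W = m·g = 1480 × 9.81 = 14519 N.
q = ½ρv² = ½ × 0.819 × 46.2² = 874.1 Pa.
CL = 2W/(ρv²S) = 2×14519/(0.819×46.2²×12.7) = 1.308.
CD = 0.0324 + 0.0507 × 1.308² = 0.1191.
L/D = CL/CD = 1.308 / 0.1191 = 11

L/D = 11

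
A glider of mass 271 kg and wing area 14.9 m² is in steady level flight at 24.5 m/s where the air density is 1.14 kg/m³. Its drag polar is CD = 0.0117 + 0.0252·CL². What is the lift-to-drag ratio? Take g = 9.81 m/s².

L/D = 28.1

Weight W = mg = 271 × 9.81 = 2658.5 N; in level flight L = W.
Dynamic pressure q = 0.5 × 1.14 × 24.5² = 342.1 Pa.
CL = W/(q·S) = 2658.5 / (342.1 × 14.9) = 0.5215.
CD = 0.0117 + 0.0252 × 0.5215² = 0.01855.
L/D = CL/CD = 0.5215 / 0.01855 = 28.1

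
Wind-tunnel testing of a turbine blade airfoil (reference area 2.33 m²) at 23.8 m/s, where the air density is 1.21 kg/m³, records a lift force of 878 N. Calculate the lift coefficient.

CL = 1.1

From L = ½ρv²S·CL, rearranging gives CL = 2L/(ρv²S).
CL = 2 × 878 / (1.21 × 23.8² × 2.33) = 1.1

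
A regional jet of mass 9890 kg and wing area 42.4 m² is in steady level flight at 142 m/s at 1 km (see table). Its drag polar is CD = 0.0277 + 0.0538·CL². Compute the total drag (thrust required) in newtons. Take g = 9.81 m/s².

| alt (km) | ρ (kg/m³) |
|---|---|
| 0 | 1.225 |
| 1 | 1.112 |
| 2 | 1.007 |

D = 14200 N

At 1 km, from the table: ρ = 1.112 kg/m³.
Weight W = mg = 9890 × 9.81 = 97021 N; in level flight L = W.
Dynamic pressure q = 0.5 × 1.112 × 142² = 11210 Pa.
Required CL = L/(qS) = 97021/(11210·42.4) = 0.2041.
CD = 0.0277 + 0.0538 × 0.2041² = 0.02994.
D = q·S·CD = 11210 × 42.4 × 0.02994 = 14230 N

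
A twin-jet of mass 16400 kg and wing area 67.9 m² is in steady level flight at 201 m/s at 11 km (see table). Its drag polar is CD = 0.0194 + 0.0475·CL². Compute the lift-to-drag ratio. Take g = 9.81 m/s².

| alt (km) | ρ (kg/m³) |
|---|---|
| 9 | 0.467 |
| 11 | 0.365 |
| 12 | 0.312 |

L/D = 13.2

At 11 km, from the table: ρ = 0.365 kg/m³.
In steady level flight, lift balances weight: W = mg = 16400 × 9.81 = 1.6088×10^5 N.
Dynamic pressure q = 0.5 × 0.365 × 201² = 7373 Pa.
Required CL = L/(qS) = 1.6088×10^5/(7373·67.9) = 0.3214.
CD = 0.0194 + 0.0475 × 0.3214² = 0.02431.
L/D = CL/CD = 0.3214 / 0.02431 = 13.2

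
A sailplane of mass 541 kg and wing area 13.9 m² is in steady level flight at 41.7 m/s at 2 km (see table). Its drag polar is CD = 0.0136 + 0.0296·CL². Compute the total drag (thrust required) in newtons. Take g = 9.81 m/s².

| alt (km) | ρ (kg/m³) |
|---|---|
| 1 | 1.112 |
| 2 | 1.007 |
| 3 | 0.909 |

D = 234 N

At 2 km, from the table: ρ = 1.007 kg/m³.
In steady level flight, lift balances weight: W = mg = 541 × 9.81 = 5307.2 N.
Dynamic pressure q = 0.5 × 1.007 × 41.7² = 875.5 Pa.
Required CL = L/(qS) = 5307.2/(875.5·13.9) = 0.4361.
CD = 0.0136 + 0.0296 × 0.4361² = 0.01923.
D = q·S·CD = 875.5 × 13.9 × 0.01923 = 234 N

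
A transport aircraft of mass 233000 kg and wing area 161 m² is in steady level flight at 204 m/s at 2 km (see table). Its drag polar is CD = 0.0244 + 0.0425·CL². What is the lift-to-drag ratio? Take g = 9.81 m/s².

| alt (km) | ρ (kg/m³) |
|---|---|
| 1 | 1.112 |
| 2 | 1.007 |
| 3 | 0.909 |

L/D = 15.4

At 2 km, from the table: ρ = 1.007 kg/m³.
Level flight ⇒ L = W = m·g = 233000 × 9.81 = 2.2857×10^6 N.
q = ½ρv² = ½ × 1.007 × 204² = 20950 Pa.
CL = 2W/(ρv²S) = 2×2.2857×10^6/(1.007×204²×161) = 0.6775.
CD = 0.0244 + 0.0425 × 0.6775² = 0.04391.
L/D = CL/CD = 0.6775 / 0.04391 = 15.4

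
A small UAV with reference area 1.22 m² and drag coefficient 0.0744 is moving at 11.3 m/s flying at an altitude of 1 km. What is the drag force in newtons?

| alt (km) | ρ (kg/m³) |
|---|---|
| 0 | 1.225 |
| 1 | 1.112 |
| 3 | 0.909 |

D = 6.44 N

At 1 km, from the table: ρ = 1.112 kg/m³.
D = ½ρv²S·CD = ½ × 1.112 × 11.3² × 1.22 × 0.0744 = 6.44 N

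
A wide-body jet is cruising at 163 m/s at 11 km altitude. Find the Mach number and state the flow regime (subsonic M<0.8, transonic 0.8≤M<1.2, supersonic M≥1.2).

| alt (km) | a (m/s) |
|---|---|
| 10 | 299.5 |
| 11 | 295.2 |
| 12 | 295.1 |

At 11 km, from the table: a = 295.2 m/s.
M = v/a = 163 / 295.2 = 0.552
M = 0.552 → subsonic.

M = 0.552 (subsonic)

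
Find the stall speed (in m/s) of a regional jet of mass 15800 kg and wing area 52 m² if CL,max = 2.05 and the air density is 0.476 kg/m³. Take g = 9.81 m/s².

Stall occurs when L = W at CL,max. W = mg = 15800 × 9.81 = 1.55×10^5 N.
From L = ½ρV²S·CL,max = W: V_stall = √(2W/(ρSCL,max)) = √(2·1.55×10^5/(0.476·52·2.05))
V_stall = √6109 = 78.2 m/s

V_stall = 78.2 m/s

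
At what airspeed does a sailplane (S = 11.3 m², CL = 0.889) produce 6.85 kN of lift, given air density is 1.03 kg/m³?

L = ½ρv²S·CL ⇒ v = √(2L/(ρ·S·CL))
v = √(2 × 6850 / (1.03 × 11.3 × 0.889)) = √1324 = 36.4 m/s

v = 36.4 m/s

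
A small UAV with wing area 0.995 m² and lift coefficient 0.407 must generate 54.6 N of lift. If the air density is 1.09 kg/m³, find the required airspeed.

v = 15.7 m/s

L = ½ρv²S·CL ⇒ v = √(2L/(ρ·S·CL))
v = √(2 × 54.6 / (1.09 × 0.995 × 0.407)) = √247.4 = 15.7 m/s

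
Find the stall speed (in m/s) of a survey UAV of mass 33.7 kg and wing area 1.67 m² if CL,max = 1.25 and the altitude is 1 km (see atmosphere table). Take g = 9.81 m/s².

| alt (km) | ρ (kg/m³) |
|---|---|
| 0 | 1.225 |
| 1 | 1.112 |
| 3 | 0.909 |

V_stall = 16.9 m/s

At 1 km, from the table: ρ = 1.112 kg/m³.
At stall, lift equals weight: L = W = m·g = 33.7 × 9.81 = 330.6 N.
V_stall = √(2W/(ρ·S·CL,max)) = √(2 × 330.6 / (1.112 × 1.67 × 1.25))
V_stall = √284.8 = 16.9 m/s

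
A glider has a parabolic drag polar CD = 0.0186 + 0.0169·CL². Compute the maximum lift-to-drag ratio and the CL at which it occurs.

(L/D)max = 28.2, at CL = 1.05

For CD = CD0 + K·CL², (L/D)max occurs at CL* = √(CD0/K) and equals 1/(2√(K·CD0)).
(L/D)max = 1/(2√(0.0169 × 0.0186)) = 1/(2 × 0.01773) = 28.2
CL* = √(0.0186/0.0169) = 1.05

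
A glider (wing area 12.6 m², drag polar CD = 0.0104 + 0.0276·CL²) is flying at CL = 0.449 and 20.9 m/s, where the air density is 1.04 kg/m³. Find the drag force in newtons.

CD = 0.0104 + 0.0276 × 0.449² = 0.01596
D = ½ρv²S·CD = ½ × 1.04 × 20.9² × 12.6 × 0.01596 = 45.7 N

D = 45.7 N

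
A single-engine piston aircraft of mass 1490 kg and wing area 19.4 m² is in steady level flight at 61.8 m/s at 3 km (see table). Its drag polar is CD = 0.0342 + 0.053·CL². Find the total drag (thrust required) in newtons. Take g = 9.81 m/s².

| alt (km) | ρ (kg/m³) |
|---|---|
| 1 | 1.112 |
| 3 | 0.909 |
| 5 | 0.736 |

At 3 km, from the table: ρ = 0.909 kg/m³.
In steady level flight, lift balances weight: W = mg = 1490 × 9.81 = 14617 N.
q = ½ρv² = ½ × 0.909 × 61.8² = 1736 Pa.
CL = 2W/(ρv²S) = 2×14617/(0.909×61.8²×19.4) = 0.4341.
CD = 0.0342 + 0.053 × 0.4341² = 0.04419.
D = q·S·CD = 1736 × 19.4 × 0.04419 = 1488 N

D = 1490 N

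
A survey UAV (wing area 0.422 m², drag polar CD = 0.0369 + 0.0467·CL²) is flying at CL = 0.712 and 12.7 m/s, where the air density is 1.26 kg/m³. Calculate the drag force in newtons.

CD = 0.0369 + 0.0467 × 0.712² = 0.06057
D = ½ρv²S·CD = ½ × 1.26 × 12.7² × 0.422 × 0.06057 = 2.6 N

D = 2.6 N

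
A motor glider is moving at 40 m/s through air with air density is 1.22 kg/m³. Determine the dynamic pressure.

q = ½ρv² = ½ × 1.22 × 40² = 976 Pa

q = 976 Pa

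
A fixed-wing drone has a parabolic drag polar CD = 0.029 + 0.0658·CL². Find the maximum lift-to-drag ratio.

For CD = CD0 + K·CL², (L/D)max occurs at CL* = √(CD0/K) and equals 1/(2√(K·CD0)).
(L/D)max = 1/(2√(0.0658 × 0.029)) = 1/(2 × 0.04368) = 11.4

(L/D)max = 11.4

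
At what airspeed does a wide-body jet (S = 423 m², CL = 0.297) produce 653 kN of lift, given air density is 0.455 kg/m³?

v = 151 m/s

L = ½ρv²S·CL ⇒ v = √(2L/(ρ·S·CL))
v = √(2 × 6.53×10^5 / (0.455 × 423 × 0.297)) = √22850 = 151 m/s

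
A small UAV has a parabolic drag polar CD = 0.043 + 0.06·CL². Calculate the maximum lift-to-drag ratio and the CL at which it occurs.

For CD = CD0 + K·CL², (L/D)max occurs at CL* = √(CD0/K) and equals 1/(2√(K·CD0)).
(L/D)max = 1/(2√(0.06 × 0.043)) = 1/(2 × 0.05079) = 9.84
CL* = √(0.043/0.06) = 0.847

(L/D)max = 9.84, at CL = 0.847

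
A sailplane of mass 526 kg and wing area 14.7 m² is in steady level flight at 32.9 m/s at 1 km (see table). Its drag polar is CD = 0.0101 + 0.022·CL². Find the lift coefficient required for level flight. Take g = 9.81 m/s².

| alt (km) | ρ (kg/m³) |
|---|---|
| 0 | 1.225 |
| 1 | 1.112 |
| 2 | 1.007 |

CL = 0.583

At 1 km, from the table: ρ = 1.112 kg/m³.
Level flight ⇒ L = W = m·g = 526 × 9.81 = 5160.1 N.
Dynamic pressure q = 0.5 × 1.112 × 32.9² = 601.8 Pa.
Required CL = L/(qS) = 5160.1/(601.8·14.7) = 0.5833.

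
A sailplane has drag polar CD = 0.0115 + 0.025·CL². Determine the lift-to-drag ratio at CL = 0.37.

L/D = 24.8

CD = 0.0115 + 0.025 × 0.37² = 0.01492
L/D = CL/CD = 0.37 / 0.01492 = 24.8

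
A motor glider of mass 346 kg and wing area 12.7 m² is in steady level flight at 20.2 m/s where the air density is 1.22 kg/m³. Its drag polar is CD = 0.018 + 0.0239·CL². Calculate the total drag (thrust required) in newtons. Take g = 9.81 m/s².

D = 144 N

Weight W = mg = 346 × 9.81 = 3394.3 N; in level flight L = W.
Dynamic pressure q = 0.5 × 1.22 × 20.2² = 248.9 Pa.
CL = 2W/(ρv²S) = 2×3394.3/(1.22×20.2²×12.7) = 1.074.
CD = 0.018 + 0.0239 × 1.074² = 0.04556.
D = q·S·CD = 248.9 × 12.7 × 0.04556 = 144 N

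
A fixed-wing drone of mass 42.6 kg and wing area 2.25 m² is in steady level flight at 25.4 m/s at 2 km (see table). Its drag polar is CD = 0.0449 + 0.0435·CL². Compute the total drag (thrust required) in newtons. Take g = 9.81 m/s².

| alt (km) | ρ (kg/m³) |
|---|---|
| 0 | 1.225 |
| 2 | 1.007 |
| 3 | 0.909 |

At 2 km, from the table: ρ = 1.007 kg/m³.
Level flight ⇒ L = W = m·g = 42.6 × 9.81 = 417.91 N.
Dynamic pressure q = 0.5 × 1.007 × 25.4² = 324.8 Pa.
Required CL = L/(qS) = 417.91/(324.8·2.25) = 0.5718.
CD = 0.0449 + 0.0435 × 0.5718² = 0.05912.
D = q·S·CD = 324.8 × 2.25 × 0.05912 = 43.21 N

D = 43.2 N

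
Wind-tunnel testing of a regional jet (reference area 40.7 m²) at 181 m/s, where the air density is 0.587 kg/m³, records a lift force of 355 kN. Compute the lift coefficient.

CL = 0.907

From L = ½ρv²S·CL, rearranging gives CL = 2L/(ρv²S).
CL = 2 × 3.55×10^5 / (0.587 × 181² × 40.7) = 0.907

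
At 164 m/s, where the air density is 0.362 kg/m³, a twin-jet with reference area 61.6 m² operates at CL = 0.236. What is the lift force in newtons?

L = 70800 N

L = ½ρv²S·CL = ½ × 0.362 × 164² × 61.6 × 0.236 = 70800 N ≈ 70.8 kN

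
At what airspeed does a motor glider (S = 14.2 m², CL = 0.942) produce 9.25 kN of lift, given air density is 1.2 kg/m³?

L = ½ρv²S·CL ⇒ v = √(2L/(ρ·S·CL))
v = √(2 × 9250 / (1.2 × 14.2 × 0.942)) = √1153 = 33.9 m/s

v = 33.9 m/s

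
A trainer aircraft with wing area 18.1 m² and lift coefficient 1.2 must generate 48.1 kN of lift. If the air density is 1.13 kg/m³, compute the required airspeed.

v = 62.6 m/s

L = ½ρv²S·CL ⇒ v = √(2L/(ρ·S·CL))
v = √(2 × 48100 / (1.13 × 18.1 × 1.2)) = √3920 = 62.6 m/s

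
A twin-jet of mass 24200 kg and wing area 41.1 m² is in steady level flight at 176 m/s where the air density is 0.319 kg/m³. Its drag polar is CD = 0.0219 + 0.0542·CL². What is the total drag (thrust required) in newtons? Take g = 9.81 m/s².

Weight W = mg = 24200 × 9.81 = 2.374×10^5 N; in level flight L = W.
q = ½ρv² = ½ × 0.319 × 176² = 4941 Pa.
CL = W/(q·S) = 2.374×10^5 / (4941 × 41.1) = 1.169.
CD = 0.0219 + 0.0542 × 1.169² = 0.09598.
D = q·S·CD = 4941 × 41.1 × 0.09598 = 19490 N

D = 19500 N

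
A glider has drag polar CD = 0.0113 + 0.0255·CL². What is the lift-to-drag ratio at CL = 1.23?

L/D = 24.7

CD = 0.0113 + 0.0255 × 1.23² = 0.04988
L/D = CL/CD = 1.23 / 0.04988 = 24.7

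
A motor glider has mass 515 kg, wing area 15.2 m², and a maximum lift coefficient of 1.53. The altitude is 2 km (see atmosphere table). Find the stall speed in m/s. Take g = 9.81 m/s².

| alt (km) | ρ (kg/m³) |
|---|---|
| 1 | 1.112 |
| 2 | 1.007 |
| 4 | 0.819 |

At 2 km, from the table: ρ = 1.007 kg/m³.
Stall occurs when L = W at CL,max. W = mg = 515 × 9.81 = 5052 N.
From L = ½ρV²S·CL,max = W: V_stall = √(2W/(ρSCL,max)) = √(2·5052/(1.007·15.2·1.53))
V_stall = √431.5 = 20.8 m/s

V_stall = 20.8 m/s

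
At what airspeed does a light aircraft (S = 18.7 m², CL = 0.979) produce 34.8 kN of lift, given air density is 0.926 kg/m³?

L = ½ρv²S·CL ⇒ v = √(2L/(ρ·S·CL))
v = √(2 × 34800 / (0.926 × 18.7 × 0.979)) = √4106 = 64.1 m/s

v = 64.1 m/s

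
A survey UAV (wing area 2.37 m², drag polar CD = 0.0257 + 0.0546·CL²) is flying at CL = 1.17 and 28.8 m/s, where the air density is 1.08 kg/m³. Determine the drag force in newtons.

D = 107 N

CD = 0.0257 + 0.0546 × 1.17² = 0.1004
D = ½ρv²S·CD = ½ × 1.08 × 28.8² × 2.37 × 0.1004 = 107 N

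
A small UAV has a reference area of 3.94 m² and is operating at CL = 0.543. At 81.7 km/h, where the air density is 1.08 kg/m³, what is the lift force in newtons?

L = 595 N

Convert speed: v = 81.7 km/h ÷ 3.6 = 22.69 m/s.
Dynamic pressure q = ½ρv² = ½ × 1.08 × 22.69² = 278.1 Pa.
L = q·S·CL = 278.1 × 3.94 × 0.543 = 595 N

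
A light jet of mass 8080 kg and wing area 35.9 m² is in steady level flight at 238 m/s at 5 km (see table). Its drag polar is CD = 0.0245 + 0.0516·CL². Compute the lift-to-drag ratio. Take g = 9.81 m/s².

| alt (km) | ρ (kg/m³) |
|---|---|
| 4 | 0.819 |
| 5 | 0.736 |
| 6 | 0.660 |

At 5 km, from the table: ρ = 0.736 kg/m³.
Level flight ⇒ L = W = m·g = 8080 × 9.81 = 79265 N.
Dynamic pressure q = 0.5 × 0.736 × 238² = 20840 Pa.
CL = 2W/(ρv²S) = 2×79265/(0.736×238²×35.9) = 0.1059.
CD = 0.0245 + 0.0516 × 0.1059² = 0.02508.
L/D = CL/CD = 0.1059 / 0.02508 = 4.22

L/D = 4.22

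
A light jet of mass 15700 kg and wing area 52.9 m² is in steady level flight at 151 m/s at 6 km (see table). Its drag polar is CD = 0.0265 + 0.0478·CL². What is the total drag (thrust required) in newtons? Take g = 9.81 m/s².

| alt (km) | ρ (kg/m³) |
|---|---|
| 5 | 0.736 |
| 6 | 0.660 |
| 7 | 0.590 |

At 6 km, from the table: ρ = 0.660 kg/m³.
Weight W = mg = 15700 × 9.81 = 1.5402×10^5 N; in level flight L = W.
q = ½ρv² = ½ × 0.66 × 151² = 7524 Pa.
CL = W/(q·S) = 1.5402×10^5 / (7524 × 52.9) = 0.3869.
CD = 0.0265 + 0.0478 × 0.3869² = 0.03366.
D = q·S·CD = 7524 × 52.9 × 0.03366 = 13400 N

D = 13400 N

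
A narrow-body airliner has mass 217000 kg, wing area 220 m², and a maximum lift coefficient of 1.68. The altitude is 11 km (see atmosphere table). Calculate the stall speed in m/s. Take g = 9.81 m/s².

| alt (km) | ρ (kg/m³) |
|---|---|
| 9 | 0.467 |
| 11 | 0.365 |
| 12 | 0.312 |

At 11 km, from the table: ρ = 0.365 kg/m³.
Weight W = mg = 217000 × 9.81 = 2.129×10^6 N.
From L = ½ρV²S·CL,max = W: V_stall = √(2W/(ρSCL,max)) = √(2·2.129×10^6/(0.365·220·1.68))
V_stall = √31560 = 178 m/s

V_stall = 178 m/s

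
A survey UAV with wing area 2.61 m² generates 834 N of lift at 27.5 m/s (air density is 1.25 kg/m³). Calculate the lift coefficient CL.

From L = ½ρv²S·CL, rearranging gives CL = 2L/(ρv²S).
CL = 2 × 834 / (1.25 × 27.5² × 2.61) = 0.676

CL = 0.676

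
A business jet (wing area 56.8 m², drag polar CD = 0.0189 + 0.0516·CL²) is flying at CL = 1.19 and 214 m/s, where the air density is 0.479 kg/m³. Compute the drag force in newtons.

D = 57300 N

CD = 0.0189 + 0.0516 × 1.19² = 0.09197
D = ½ρv²S·CD = ½ × 0.479 × 214² × 56.8 × 0.09197 = 57300 N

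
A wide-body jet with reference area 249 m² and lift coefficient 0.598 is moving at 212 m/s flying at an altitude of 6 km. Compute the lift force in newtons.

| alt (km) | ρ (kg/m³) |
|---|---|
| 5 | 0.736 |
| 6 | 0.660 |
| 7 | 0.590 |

L = 2.21×10^6 N

At 6 km, from the table: ρ = 0.660 kg/m³.
L = ½ρv²S·CL = ½ × 0.66 × 212² × 249 × 0.598 = 2.21×10^6 N ≈ 2210 kN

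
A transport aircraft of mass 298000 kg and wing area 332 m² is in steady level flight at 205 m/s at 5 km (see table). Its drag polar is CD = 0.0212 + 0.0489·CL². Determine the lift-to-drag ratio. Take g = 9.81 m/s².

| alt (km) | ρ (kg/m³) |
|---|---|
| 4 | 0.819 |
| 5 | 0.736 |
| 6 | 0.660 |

At 5 km, from the table: ρ = 0.736 kg/m³.
Level flight ⇒ L = W = m·g = 298000 × 9.81 = 2.9234×10^6 N.
q = ½ρv² = ½ × 0.736 × 205² = 15470 Pa.
Required CL = L/(qS) = 2.9234×10^6/(15470·332) = 0.5694.
CD = 0.0212 + 0.0489 × 0.5694² = 0.03705.
L/D = CL/CD = 0.5694 / 0.03705 = 15.4

L/D = 15.4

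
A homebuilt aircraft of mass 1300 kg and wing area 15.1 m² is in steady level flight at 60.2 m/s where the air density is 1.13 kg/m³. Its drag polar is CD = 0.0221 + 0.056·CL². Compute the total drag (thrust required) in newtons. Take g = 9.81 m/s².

D = 978 N

Weight W = mg = 1300 × 9.81 = 12753 N; in level flight L = W.
Dynamic pressure q = 0.5 × 1.13 × 60.2² = 2048 Pa.
CL = 2W/(ρv²S) = 2×12753/(1.13×60.2²×15.1) = 0.4125.
CD = 0.0221 + 0.056 × 0.4125² = 0.03163.
D = q·S·CD = 2048 × 15.1 × 0.03163 = 977.9 N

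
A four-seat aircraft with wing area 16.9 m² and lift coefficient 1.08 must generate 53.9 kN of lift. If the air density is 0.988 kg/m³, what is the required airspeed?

L = ½ρv²S·CL ⇒ v = √(2L/(ρ·S·CL))
v = √(2 × 53900 / (0.988 × 16.9 × 1.08)) = √5978 = 77.3 m/s

v = 77.3 m/s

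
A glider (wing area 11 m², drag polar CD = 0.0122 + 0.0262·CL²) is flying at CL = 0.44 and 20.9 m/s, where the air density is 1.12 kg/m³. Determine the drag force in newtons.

CD = 0.0122 + 0.0262 × 0.44² = 0.01727
D = ½ρv²S·CD = ½ × 1.12 × 20.9² × 11 × 0.01727 = 46.5 N

D = 46.5 N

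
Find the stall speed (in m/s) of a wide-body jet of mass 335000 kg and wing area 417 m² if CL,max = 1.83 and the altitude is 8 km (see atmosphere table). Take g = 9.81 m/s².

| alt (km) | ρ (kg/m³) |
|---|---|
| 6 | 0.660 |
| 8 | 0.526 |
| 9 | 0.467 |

At 8 km, from the table: ρ = 0.526 kg/m³.
Stall occurs when L = W at CL,max. W = mg = 335000 × 9.81 = 3.286×10^6 N.
V_stall = √(2W/(ρ·S·CL,max)) = √(2 × 3.286×10^6 / (0.526 × 417 × 1.83))
V_stall = √16370 = 128 m/s

V_stall = 128 m/s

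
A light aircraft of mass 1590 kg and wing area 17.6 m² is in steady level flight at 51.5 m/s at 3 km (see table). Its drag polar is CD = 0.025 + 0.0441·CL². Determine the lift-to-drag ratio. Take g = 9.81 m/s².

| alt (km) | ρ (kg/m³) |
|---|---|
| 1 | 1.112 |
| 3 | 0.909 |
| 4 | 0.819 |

At 3 km, from the table: ρ = 0.909 kg/m³.
Weight W = mg = 1590 × 9.81 = 15598 N; in level flight L = W.
Dynamic pressure q = 0.5 × 0.909 × 51.5² = 1205 Pa.
CL = W/(q·S) = 15598 / (1205 × 17.6) = 0.7352.
CD = 0.025 + 0.0441 × 0.7352² = 0.04884.
L/D = CL/CD = 0.7352 / 0.04884 = 15.1

L/D = 15.1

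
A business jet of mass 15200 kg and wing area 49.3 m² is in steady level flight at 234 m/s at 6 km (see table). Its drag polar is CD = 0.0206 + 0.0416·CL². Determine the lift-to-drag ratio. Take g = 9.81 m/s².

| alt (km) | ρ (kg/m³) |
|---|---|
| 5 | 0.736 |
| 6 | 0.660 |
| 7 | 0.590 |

L/D = 7.69

At 6 km, from the table: ρ = 0.660 kg/m³.
In steady level flight, lift balances weight: W = mg = 15200 × 9.81 = 1.4911×10^5 N.
q = ½ρv² = ½ × 0.66 × 234² = 18070 Pa.
CL = 2W/(ρv²S) = 2×1.4911×10^5/(0.66×234²×49.3) = 0.1674.
CD = 0.0206 + 0.0416 × 0.1674² = 0.02177.
L/D = CL/CD = 0.1674 / 0.02177 = 7.69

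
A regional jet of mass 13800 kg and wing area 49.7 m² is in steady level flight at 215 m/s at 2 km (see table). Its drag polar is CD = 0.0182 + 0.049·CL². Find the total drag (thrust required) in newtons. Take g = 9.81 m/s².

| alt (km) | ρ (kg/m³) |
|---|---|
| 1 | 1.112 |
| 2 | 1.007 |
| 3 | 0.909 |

At 2 km, from the table: ρ = 1.007 kg/m³.
In steady level flight, lift balances weight: W = mg = 13800 × 9.81 = 1.3538×10^5 N.
Dynamic pressure q = 0.5 × 1.007 × 215² = 23270 Pa.
CL = W/(q·S) = 1.3538×10^5 / (23270 × 49.7) = 0.117.
CD = 0.0182 + 0.049 × 0.117² = 0.01887.
D = q·S·CD = 23270 × 49.7 × 0.01887 = 21830 N

D = 21800 N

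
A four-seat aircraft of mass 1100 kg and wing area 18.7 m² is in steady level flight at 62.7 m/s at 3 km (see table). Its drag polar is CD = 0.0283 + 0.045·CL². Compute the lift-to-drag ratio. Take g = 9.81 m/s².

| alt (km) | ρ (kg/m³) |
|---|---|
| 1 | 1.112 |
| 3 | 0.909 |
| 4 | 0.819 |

At 3 km, from the table: ρ = 0.909 kg/m³.
Level flight ⇒ L = W = m·g = 1100 × 9.81 = 10791 N.
q = ½ρv² = ½ × 0.909 × 62.7² = 1787 Pa.
CL = 2W/(ρv²S) = 2×10791/(0.909×62.7²×18.7) = 0.323.
CD = 0.0283 + 0.045 × 0.323² = 0.03299.
L/D = CL/CD = 0.323 / 0.03299 = 9.79

L/D = 9.79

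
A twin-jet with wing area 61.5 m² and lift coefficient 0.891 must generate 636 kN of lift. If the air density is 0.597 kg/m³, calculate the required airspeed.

v = 197 m/s

L = ½ρv²S·CL ⇒ v = √(2L/(ρ·S·CL))
v = √(2 × 6.36×10^5 / (0.597 × 61.5 × 0.891)) = √38880 = 197 m/s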